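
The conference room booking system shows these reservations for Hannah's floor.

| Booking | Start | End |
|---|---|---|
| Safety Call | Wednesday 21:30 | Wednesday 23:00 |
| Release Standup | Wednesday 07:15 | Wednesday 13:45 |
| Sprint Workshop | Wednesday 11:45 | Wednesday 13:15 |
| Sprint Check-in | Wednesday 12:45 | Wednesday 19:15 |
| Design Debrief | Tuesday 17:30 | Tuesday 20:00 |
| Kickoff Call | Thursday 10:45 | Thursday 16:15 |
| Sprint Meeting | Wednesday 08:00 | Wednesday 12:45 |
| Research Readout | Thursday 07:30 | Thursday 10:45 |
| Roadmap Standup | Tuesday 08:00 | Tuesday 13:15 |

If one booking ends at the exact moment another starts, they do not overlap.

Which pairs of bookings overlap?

Check each pair: they overlap iff neither finishes before the other starts.
Sorted by start: Roadmap Standup, Design Debrief, Release Standup, Sprint Meeting, Sprint Workshop, Sprint Check-in, Safety Call, Research Readout, Kickoff Call.
Design Debrief starts after Roadmap Standup ends, so nothing later overlaps Roadmap Standup either.
Release Standup starts after Design Debrief ends, so nothing later overlaps Design Debrief either.
Sprint Meeting starts before Release Standup ends → Release Standup and Sprint Meeting overlap.
Sprint Workshop starts before Release Standup ends → Release Standup and Sprint Workshop overlap.
Sprint Check-in starts before Release Standup ends → Release Standup and Sprint Check-in overlap.
Safety Call starts after Release Standup ends, so nothing later overlaps Release Standup either.
Sprint Workshop starts before Sprint Meeting ends → Sprint Meeting and Sprint Workshop overlap.
Sprint Check-in starts exactly when Sprint Meeting ends (back-to-back, no overlap), so nothing later overlaps Sprint Meeting either.
Sprint Check-in starts before Sprint Workshop ends → Sprint Workshop and Sprint Check-in overlap.
Safety Call starts after Sprint Workshop ends, so nothing later overlaps Sprint Workshop either.
Safety Call starts after Sprint Check-in ends, so nothing later overlaps Sprint Check-in either.
Research Readout starts after Safety Call ends, so nothing later overlaps Safety Call either.
Kickoff Call starts exactly when Research Readout ends (back-to-back, no overlap).

Release Standup & Sprint Check-in, Release Standup & Sprint Meeting, Release Standup & Sprint Workshop, Sprint Check-in & Sprint Workshop, Sprint Meeting & Sprint Workshop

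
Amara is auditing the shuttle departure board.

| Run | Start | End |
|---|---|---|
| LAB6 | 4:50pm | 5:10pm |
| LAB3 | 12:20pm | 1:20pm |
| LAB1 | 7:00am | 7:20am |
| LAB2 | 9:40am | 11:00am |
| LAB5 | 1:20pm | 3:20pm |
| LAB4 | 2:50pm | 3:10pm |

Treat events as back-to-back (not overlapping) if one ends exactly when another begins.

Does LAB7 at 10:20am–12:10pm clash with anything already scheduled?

Yes — it overlaps LAB2

LAB1: ends 7:20am at or before LAB7 starts 10:20am → clear.
LAB2: starts 9:40am before LAB7 ends 12:10pm, and ends 11:00am after LAB7 starts 10:20am → overlap.
LAB3: starts 12:20pm at or after LAB7 ends 12:10pm → clear.
LAB5: starts 1:20pm at or after LAB7 ends 12:10pm → clear.
LAB4: starts 2:50pm at or after LAB7 ends 12:10pm → clear.
LAB6: starts 4:50pm at or after LAB7 ends 12:10pm → clear.
LAB7 overlaps LAB2.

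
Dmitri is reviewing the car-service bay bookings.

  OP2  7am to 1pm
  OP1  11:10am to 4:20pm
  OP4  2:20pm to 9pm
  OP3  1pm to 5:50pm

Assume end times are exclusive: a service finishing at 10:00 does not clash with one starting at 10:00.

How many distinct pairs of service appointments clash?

Sorted by start: OP2, OP1, OP3, OP4.
OP1 starts before OP2 ends → OP2 and OP1 overlap.
OP3 starts exactly when OP2 ends (back-to-back, no overlap), so nothing later overlaps OP2 either.
OP3 starts before OP1 ends → OP1 and OP3 overlap.
OP4 starts before OP1 ends → OP1 and OP4 overlap.
OP4 starts before OP3 ends → OP3 and OP4 overlap.
Overlapping pairs: OP1 & OP2, OP1 & OP3, OP1 & OP4, OP3 & OP4 — 4 in total.

4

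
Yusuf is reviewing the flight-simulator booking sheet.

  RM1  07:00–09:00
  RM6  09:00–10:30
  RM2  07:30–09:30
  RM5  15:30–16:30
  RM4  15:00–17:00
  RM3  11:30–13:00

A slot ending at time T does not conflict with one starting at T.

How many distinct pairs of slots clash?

3

Sorted by start: RM1, RM2, RM6, RM3, RM4, RM5.
RM2 starts before RM1 ends → RM1 and RM2 overlap.
RM6 starts exactly when RM1 ends (back-to-back, no overlap); RM1 is clear from here.
RM6 starts before RM2 ends → RM2 and RM6 overlap.
RM3 starts after RM2 ends; RM2 is clear from here.
RM3 starts after RM6 ends; RM6 is clear from here.
RM4 starts after RM3 ends; RM3 is clear from here.
RM5 starts before RM4 ends → RM4 and RM5 overlap.
Overlapping pairs: RM1 & RM2, RM2 & RM6, RM4 & RM5 — 3 in total.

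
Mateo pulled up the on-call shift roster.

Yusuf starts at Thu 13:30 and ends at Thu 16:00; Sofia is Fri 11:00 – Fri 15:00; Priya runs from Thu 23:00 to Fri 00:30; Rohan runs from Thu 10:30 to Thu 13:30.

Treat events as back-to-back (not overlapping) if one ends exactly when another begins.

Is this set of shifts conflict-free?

Sorted by start: Rohan, Yusuf, Priya, Sofia.
Yusuf starts exactly when Rohan ends (back-to-back, no overlap), so nothing later overlaps Rohan either.
Priya starts after Yusuf ends, so nothing later overlaps Yusuf either.
Sofia starts after Priya ends.
Every pair is clear; the schedule has no overlaps.

Yes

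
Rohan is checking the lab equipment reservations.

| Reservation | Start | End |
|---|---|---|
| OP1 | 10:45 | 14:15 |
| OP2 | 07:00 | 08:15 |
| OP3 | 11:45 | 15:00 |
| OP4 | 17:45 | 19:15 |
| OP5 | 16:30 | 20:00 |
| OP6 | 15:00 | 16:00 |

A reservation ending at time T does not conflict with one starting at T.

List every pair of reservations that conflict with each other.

OP1 & OP3, OP4 & OP5

Sorted by start: OP2, OP1, OP3, OP6, OP5, OP4.
OP1 starts after OP2 ends; OP2 is clear from here.
OP3 starts before OP1 ends → OP1 and OP3 overlap.
OP6 starts after OP1 ends; OP1 is clear from here.
OP6 starts exactly when OP3 ends (back-to-back, no overlap); OP3 is clear from here.
OP5 starts after OP6 ends; OP6 is clear from here.
OP4 starts before OP5 ends → OP5 and OP4 overlap.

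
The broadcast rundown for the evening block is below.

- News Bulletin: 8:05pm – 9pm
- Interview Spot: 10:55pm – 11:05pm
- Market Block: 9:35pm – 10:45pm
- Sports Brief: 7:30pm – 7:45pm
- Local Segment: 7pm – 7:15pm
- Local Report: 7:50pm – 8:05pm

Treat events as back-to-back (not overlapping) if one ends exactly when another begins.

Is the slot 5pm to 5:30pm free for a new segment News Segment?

Yes — the slot is free

Local Segment: starts 7pm at or after News Segment ends 5:30pm → clear.
Sports Brief: starts 7:30pm at or after News Segment ends 5:30pm → clear.
Local Report: starts 7:50pm at or after News Segment ends 5:30pm → clear.
News Bulletin: starts 8:05pm at or after News Segment ends 5:30pm → clear.
Market Block: starts 9:35pm at or after News Segment ends 5:30pm → clear.
Interview Spot: starts 10:55pm at or after News Segment ends 5:30pm → clear.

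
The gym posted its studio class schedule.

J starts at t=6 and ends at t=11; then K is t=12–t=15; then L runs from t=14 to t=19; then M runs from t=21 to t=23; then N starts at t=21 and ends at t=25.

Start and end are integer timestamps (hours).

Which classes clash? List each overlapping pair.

K & L, M & N

Sorted by start: J, K, L, M, N.
K starts after J ends — done with J.
L starts before K ends → K and L overlap.
M starts after K ends — done with K.
M starts after L ends — done with L.
N starts before M ends → M and N overlap.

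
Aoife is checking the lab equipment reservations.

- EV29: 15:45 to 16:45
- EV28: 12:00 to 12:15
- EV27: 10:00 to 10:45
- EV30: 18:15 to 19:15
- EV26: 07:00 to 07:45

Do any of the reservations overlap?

No

Sorted by start: EV26, EV27, EV28, EV29, EV30.
EV27 starts after EV26 ends; EV26 is clear from here.
EV28 starts after EV27 ends; EV27 is clear from here.
EV29 starts after EV28 ends; EV28 is clear from here.
EV30 starts after EV29 ends.
Every pair is clear; the schedule has no overlaps.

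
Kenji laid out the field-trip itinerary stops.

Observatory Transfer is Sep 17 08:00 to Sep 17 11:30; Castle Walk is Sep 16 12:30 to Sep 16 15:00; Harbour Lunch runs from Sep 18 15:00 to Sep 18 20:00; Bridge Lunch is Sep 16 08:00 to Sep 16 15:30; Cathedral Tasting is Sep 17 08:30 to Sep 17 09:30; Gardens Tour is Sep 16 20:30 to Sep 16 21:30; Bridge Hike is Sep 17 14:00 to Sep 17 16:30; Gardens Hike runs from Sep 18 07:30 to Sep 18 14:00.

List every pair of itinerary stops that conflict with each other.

Sorted by start: Bridge Lunch, Castle Walk, Gardens Tour, Observatory Transfer, Cathedral Tasting, Bridge Hike, Gardens Hike, Harbour Lunch.
Castle Walk starts before Bridge Lunch ends → Bridge Lunch and Castle Walk overlap.
Gardens Tour starts after Bridge Lunch ends, so Bridge Lunch has no further overlaps.
Gardens Tour starts after Castle Walk ends, so Castle Walk has no further overlaps.
Observatory Transfer starts after Gardens Tour ends, so Gardens Tour has no further overlaps.
Cathedral Tasting starts before Observatory Transfer ends → Observatory Transfer and Cathedral Tasting overlap.
Bridge Hike starts after Observatory Transfer ends, so Observatory Transfer has no further overlaps.
Bridge Hike starts after Cathedral Tasting ends, so Cathedral Tasting has no further overlaps.
Gardens Hike starts after Bridge Hike ends, so Bridge Hike has no further overlaps.
Harbour Lunch starts after Gardens Hike ends.

Bridge Lunch & Castle Walk, Cathedral Tasting & Observatory Transfer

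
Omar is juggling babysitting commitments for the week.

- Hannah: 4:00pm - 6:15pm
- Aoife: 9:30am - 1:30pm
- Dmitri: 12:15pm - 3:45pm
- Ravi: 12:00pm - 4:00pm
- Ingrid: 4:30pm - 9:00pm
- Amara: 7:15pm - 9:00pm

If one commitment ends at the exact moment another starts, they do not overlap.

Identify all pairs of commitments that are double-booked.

Amara & Ingrid, Aoife & Dmitri, Aoife & Ravi, Dmitri & Ravi, Hannah & Ingrid

Sorted by start: Aoife, Ravi, Dmitri, Hannah, Ingrid, Amara.
Ravi starts before Aoife ends → Aoife and Ravi overlap.
Dmitri starts before Aoife ends → Aoife and Dmitri overlap.
Hannah starts after Aoife ends, so Aoife has no further overlaps.
Dmitri starts before Ravi ends → Ravi and Dmitri overlap.
Hannah starts exactly when Ravi ends (back-to-back, no overlap), so Ravi has no further overlaps.
Hannah starts after Dmitri ends, so Dmitri has no further overlaps.
Ingrid starts before Hannah ends → Hannah and Ingrid overlap.
Amara starts after Hannah ends.
Amara starts before Ingrid ends → Ingrid and Amara overlap.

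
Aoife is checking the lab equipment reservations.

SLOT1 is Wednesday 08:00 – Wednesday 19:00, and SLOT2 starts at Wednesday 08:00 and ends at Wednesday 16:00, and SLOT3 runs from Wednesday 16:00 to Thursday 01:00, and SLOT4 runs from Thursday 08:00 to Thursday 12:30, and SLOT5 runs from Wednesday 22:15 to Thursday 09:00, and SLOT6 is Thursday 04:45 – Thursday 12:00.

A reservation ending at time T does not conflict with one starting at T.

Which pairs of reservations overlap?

Sorted by start: SLOT1, SLOT2, SLOT3, SLOT5, SLOT6, SLOT4.
SLOT2 starts before SLOT1 ends → SLOT1 and SLOT2 overlap.
SLOT3 starts before SLOT1 ends → SLOT1 and SLOT3 overlap.
SLOT5 starts after SLOT1 ends, so nothing later overlaps SLOT1 either.
SLOT3 starts exactly when SLOT2 ends (back-to-back, no overlap), so nothing later overlaps SLOT2 either.
SLOT5 starts before SLOT3 ends → SLOT3 and SLOT5 overlap.
SLOT6 starts after SLOT3 ends, so nothing later overlaps SLOT3 either.
SLOT6 starts before SLOT5 ends → SLOT5 and SLOT6 overlap.
SLOT4 starts before SLOT5 ends → SLOT5 and SLOT4 overlap.
SLOT4 starts before SLOT6 ends → SLOT6 and SLOT4 overlap.

SLOT1 & SLOT2, SLOT1 & SLOT3, SLOT3 & SLOT5, SLOT4 & SLOT5, SLOT4 & SLOT6, SLOT5 & SLOT6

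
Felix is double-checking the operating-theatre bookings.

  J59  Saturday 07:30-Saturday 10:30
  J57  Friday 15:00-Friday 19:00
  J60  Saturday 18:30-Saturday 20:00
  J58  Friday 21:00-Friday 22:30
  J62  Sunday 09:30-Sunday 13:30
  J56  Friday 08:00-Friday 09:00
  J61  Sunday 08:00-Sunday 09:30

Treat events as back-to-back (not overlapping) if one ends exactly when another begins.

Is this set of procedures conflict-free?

Yes

Sorted by start: J56, J57, J58, J59, J60, J61, J62.
J57 starts after J56 ends — done with J56.
J58 starts after J57 ends — done with J57.
J59 starts after J58 ends — done with J58.
J60 starts after J59 ends — done with J59.
J61 starts after J60 ends — done with J60.
J62 starts exactly when J61 ends (back-to-back, no overlap).
Every pair is clear; the schedule has no overlaps.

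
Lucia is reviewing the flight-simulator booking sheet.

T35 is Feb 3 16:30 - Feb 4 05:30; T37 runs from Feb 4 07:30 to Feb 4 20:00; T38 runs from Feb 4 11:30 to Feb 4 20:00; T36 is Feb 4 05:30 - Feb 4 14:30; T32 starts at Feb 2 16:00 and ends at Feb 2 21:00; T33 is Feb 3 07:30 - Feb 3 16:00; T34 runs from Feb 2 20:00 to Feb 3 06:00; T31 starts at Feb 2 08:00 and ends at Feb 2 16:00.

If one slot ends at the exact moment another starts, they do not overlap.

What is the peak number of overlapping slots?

Walk through starts and ends in time order (an end at T is processed before a start at T):
Feb 2 08:00 start T31 → 1
Feb 2 16:00 end T31 → 0
Feb 2 16:00 start T32 → 1
Feb 2 20:00 start T34 → 2
Feb 2 21:00 end T32 → 1
Feb 3 06:00 end T34 → 0
Feb 3 07:30 start T33 → 1
Feb 3 16:00 end T33 → 0
Feb 3 16:30 start T35 → 1
Feb 4 05:30 end T35 → 0
Feb 4 05:30 start T36 → 1
Feb 4 07:30 start T37 → 2
Feb 4 11:30 start T38 → 3
Feb 4 14:30 end T36 → 2
Feb 4 20:00 end T37 → 1
Feb 4 20:00 end T38 → 0
Peak is 3, at Feb 4 11:30 (T36, T37, T38).

3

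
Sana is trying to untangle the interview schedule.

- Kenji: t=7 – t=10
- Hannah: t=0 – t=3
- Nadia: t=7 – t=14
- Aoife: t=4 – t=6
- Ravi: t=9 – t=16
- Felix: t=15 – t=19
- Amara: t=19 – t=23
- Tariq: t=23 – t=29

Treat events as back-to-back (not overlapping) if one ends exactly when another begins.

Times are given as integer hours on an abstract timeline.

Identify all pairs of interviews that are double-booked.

Sorted by start: Hannah, Aoife, Kenji, Nadia, Ravi, Felix, Amara, Tariq.
Aoife starts after Hannah ends — done with Hannah.
Kenji starts after Aoife ends — done with Aoife.
Nadia starts before Kenji ends → Kenji and Nadia overlap.
Ravi starts before Kenji ends → Kenji and Ravi overlap.
Felix starts after Kenji ends — done with Kenji.
Ravi starts before Nadia ends → Nadia and Ravi overlap.
Felix starts after Nadia ends — done with Nadia.
Felix starts before Ravi ends → Ravi and Felix overlap.
Amara starts after Ravi ends — done with Ravi.
Amara starts exactly when Felix ends (back-to-back, no overlap) — done with Felix.
Tariq starts exactly when Amara ends (back-to-back, no overlap).

Felix & Ravi, Kenji & Nadia, Kenji & Ravi, Nadia & Ravi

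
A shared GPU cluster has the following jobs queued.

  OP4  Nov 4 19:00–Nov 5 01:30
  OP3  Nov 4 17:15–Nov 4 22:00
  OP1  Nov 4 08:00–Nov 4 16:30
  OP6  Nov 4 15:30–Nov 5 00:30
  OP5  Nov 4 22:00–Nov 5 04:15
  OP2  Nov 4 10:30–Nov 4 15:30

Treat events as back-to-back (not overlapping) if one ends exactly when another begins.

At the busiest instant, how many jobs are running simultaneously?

Sweep the timeline, counting +1 at each start and −1 at each end (ends before starts at a tie):
Nov 4 08:00 start OP1 → 1
Nov 4 10:30 start OP2 → 2
Nov 4 15:30 end OP2 → 1
Nov 4 15:30 start OP6 → 2
Nov 4 16:30 end OP1 → 1
Nov 4 17:15 start OP3 → 2
Nov 4 19:00 start OP4 → 3
Nov 4 22:00 end OP3 → 2
Nov 4 22:00 start OP5 → 3
Nov 5 00:30 end OP6 → 2
Nov 5 01:30 end OP4 → 1
Nov 5 04:15 end OP5 → 0
Peak is 3, at Nov 4 19:00 (OP3, OP4, OP6).

3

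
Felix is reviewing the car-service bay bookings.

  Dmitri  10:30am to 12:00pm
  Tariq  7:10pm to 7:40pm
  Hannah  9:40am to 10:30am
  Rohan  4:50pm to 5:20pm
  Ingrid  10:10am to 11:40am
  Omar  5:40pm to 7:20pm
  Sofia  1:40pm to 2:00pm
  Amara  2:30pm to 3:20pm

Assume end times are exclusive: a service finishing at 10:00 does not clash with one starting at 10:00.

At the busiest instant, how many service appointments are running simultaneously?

Walk through starts and ends in time order (an end at T is processed before a start at T):
9:40am start Hannah → 1
10:10am start Ingrid → 2
10:30am end Hannah → 1
10:30am start Dmitri → 2
11:40am end Ingrid → 1
12:00pm end Dmitri → 0
1:40pm start Sofia → 1
2:00pm end Sofia → 0
2:30pm start Amara → 1
3:20pm end Amara → 0
4:50pm start Rohan → 1
5:20pm end Rohan → 0
5:40pm start Omar → 1
7:10pm start Tariq → 2
7:20pm end Omar → 1
7:40pm end Tariq → 0
Peak is 2, at 10:10am (Hannah, Ingrid).

2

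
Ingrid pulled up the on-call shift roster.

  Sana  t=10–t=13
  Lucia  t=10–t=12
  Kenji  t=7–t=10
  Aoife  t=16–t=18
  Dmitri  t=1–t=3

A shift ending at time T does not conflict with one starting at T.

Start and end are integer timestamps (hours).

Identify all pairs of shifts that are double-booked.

Lucia & Sana

Sorted by start: Dmitri, Kenji, Lucia, Sana, Aoife.
Kenji starts after Dmitri ends, so nothing later overlaps Dmitri either.
Lucia starts exactly when Kenji ends (back-to-back, no overlap), so nothing later overlaps Kenji either.
Sana starts before Lucia ends → Lucia and Sana overlap.
Aoife starts after Lucia ends.
Aoife starts after Sana ends.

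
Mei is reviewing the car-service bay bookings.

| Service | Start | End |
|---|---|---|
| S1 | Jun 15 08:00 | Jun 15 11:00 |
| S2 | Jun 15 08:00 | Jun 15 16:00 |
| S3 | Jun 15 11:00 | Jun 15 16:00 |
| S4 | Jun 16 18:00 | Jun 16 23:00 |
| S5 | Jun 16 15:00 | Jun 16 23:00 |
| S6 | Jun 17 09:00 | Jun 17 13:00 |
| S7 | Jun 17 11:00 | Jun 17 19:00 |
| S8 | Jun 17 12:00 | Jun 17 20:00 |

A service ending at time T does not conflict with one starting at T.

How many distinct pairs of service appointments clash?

Two intervals overlap when each starts before the other ends.
Sorted by start: S1, S2, S3, S5, S4, S6, S7, S8.
S2 starts before S1 ends → S1 and S2 overlap.
S3 starts exactly when S1 ends (back-to-back, no overlap), so S1 has no further overlaps.
S3 starts before S2 ends → S2 and S3 overlap.
S5 starts after S2 ends, so S2 has no further overlaps.
S5 starts after S3 ends, so S3 has no further overlaps.
S4 starts before S5 ends → S5 and S4 overlap.
S6 starts after S5 ends, so S5 has no further overlaps.
S6 starts after S4 ends, so S4 has no further overlaps.
S7 starts before S6 ends → S6 and S7 overlap.
S8 starts before S6 ends → S6 and S8 overlap.
S8 starts before S7 ends → S7 and S8 overlap.
Overlapping pairs: S1 & S2, S2 & S3, S4 & S5, S6 & S7, S6 & S8, S7 & S8 — 6 in total.

6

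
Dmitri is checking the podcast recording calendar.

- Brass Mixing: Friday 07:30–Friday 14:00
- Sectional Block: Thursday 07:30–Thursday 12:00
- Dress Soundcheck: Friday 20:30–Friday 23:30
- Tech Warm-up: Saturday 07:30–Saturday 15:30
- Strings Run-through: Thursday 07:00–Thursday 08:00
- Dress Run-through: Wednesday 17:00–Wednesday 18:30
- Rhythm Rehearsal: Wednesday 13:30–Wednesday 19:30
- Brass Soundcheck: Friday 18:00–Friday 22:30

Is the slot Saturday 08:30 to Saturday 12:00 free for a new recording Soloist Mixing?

No — it overlaps Tech Warm-up

Rhythm Rehearsal: ends Wednesday 19:30 at or before Soloist Mixing starts Saturday 08:30 → clear.
Dress Run-through: ends Wednesday 18:30 at or before Soloist Mixing starts Saturday 08:30 → clear.
Strings Run-through: ends Thursday 08:00 at or before Soloist Mixing starts Saturday 08:30 → clear.
Sectional Block: ends Thursday 12:00 at or before Soloist Mixing starts Saturday 08:30 → clear.
Brass Mixing: ends Friday 14:00 at or before Soloist Mixing starts Saturday 08:30 → clear.
Brass Soundcheck: ends Friday 22:30 at or before Soloist Mixing starts Saturday 08:30 → clear.
Dress Soundcheck: ends Friday 23:30 at or before Soloist Mixing starts Saturday 08:30 → clear.
Tech Warm-up: starts Saturday 07:30 before Soloist Mixing ends Saturday 12:00, and ends Saturday 15:30 after Soloist Mixing starts Saturday 08:30 → overlap.
Soloist Mixing overlaps Tech Warm-up.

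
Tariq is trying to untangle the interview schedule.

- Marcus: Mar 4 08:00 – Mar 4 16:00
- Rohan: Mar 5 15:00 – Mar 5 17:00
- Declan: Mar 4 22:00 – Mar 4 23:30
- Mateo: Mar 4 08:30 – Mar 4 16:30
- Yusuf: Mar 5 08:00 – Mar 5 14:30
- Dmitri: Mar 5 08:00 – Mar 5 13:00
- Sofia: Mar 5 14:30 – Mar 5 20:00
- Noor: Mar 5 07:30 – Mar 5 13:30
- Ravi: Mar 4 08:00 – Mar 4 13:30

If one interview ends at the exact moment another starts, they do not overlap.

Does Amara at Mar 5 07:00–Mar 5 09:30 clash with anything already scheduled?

Yes — it overlaps Dmitri, Noor, Yusuf

Marcus: ends Mar 4 16:00 at or before Amara starts Mar 5 07:00 → clear.
Ravi: ends Mar 4 13:30 at or before Amara starts Mar 5 07:00 → clear.
Mateo: ends Mar 4 16:30 at or before Amara starts Mar 5 07:00 → clear.
Declan: ends Mar 4 23:30 at or before Amara starts Mar 5 07:00 → clear.
Noor: starts Mar 5 07:30 before Amara ends Mar 5 09:30, and ends Mar 5 13:30 after Amara starts Mar 5 07:00 → overlap.
Yusuf: starts Mar 5 08:00 before Amara ends Mar 5 09:30, and ends Mar 5 14:30 after Amara starts Mar 5 07:00 → overlap.
Dmitri: starts Mar 5 08:00 before Amara ends Mar 5 09:30, and ends Mar 5 13:00 after Amara starts Mar 5 07:00 → overlap.
Sofia: starts Mar 5 14:30 at or after Amara ends Mar 5 09:30 → clear.
Rohan: starts Mar 5 15:00 at or after Amara ends Mar 5 09:30 → clear.
Amara overlaps Noor, Yusuf, Dmitri.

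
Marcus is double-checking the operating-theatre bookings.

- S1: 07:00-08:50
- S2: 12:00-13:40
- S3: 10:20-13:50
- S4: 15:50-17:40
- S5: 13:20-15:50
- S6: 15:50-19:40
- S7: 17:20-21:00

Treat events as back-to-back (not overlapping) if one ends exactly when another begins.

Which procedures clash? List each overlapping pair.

Two intervals overlap when each starts before the other ends.
Sorted by start: S1, S3, S2, S5, S4, S6, S7.
S3 starts after S1 ends, so S1 has no further overlaps.
S2 starts before S3 ends → S3 and S2 overlap.
S5 starts before S3 ends → S3 and S5 overlap.
S4 starts after S3 ends, so S3 has no further overlaps.
S5 starts before S2 ends → S2 and S5 overlap.
S4 starts after S2 ends, so S2 has no further overlaps.
S4 starts exactly when S5 ends (back-to-back, no overlap), so S5 has no further overlaps.
S6 starts before S4 ends → S4 and S6 overlap.
S7 starts before S4 ends → S4 and S7 overlap.
S7 starts before S6 ends → S6 and S7 overlap.

S2 & S3, S2 & S5, S3 & S5, S4 & S6, S4 & S7, S6 & S7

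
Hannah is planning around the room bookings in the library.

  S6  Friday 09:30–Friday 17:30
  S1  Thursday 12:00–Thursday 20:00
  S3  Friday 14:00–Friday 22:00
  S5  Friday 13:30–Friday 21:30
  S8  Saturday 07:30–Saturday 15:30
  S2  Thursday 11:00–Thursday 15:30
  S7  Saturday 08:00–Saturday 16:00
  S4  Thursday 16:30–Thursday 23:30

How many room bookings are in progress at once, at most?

Walk through starts and ends in time order (an end at T is processed before a start at T):
Thursday 11:00 start S2 → 1
Thursday 12:00 start S1 → 2
Thursday 15:30 end S2 → 1
Thursday 16:30 start S4 → 2
Thursday 20:00 end S1 → 1
Thursday 23:30 end S4 → 0
Friday 09:30 start S6 → 1
Friday 13:30 start S5 → 2
Friday 14:00 start S3 → 3
Friday 17:30 end S6 → 2
Friday 21:30 end S5 → 1
Friday 22:00 end S3 → 0
Saturday 07:30 start S8 → 1
Saturday 08:00 start S7 → 2
Saturday 15:30 end S8 → 1
Saturday 16:00 end S7 → 0
Peak is 3, at Friday 14:00 (S3, S5, S6).

3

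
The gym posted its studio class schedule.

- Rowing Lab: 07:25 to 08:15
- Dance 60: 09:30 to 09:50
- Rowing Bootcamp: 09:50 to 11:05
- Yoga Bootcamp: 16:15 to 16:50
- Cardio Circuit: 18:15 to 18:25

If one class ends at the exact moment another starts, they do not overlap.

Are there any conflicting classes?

No

Sorted by start: Rowing Lab, Dance 60, Rowing Bootcamp, Yoga Bootcamp, Cardio Circuit.
Dance 60 starts after Rowing Lab ends — done with Rowing Lab.
Rowing Bootcamp starts exactly when Dance 60 ends (back-to-back, no overlap) — done with Dance 60.
Yoga Bootcamp starts after Rowing Bootcamp ends — done with Rowing Bootcamp.
Cardio Circuit starts after Yoga Bootcamp ends.
Every pair is clear; the schedule has no overlaps.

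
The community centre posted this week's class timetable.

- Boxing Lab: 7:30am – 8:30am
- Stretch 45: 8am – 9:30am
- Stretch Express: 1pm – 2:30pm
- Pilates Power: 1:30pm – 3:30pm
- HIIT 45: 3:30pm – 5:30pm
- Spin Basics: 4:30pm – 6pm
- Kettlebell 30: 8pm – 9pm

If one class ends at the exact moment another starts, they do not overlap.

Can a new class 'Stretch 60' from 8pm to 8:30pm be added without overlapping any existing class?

Boxing Lab: ends 8:30am at or before Stretch 60 starts 8pm → clear.
Stretch 45: ends 9:30am at or before Stretch 60 starts 8pm → clear.
Stretch Express: ends 2:30pm at or before Stretch 60 starts 8pm → clear.
Pilates Power: ends 3:30pm at or before Stretch 60 starts 8pm → clear.
HIIT 45: ends 5:30pm at or before Stretch 60 starts 8pm → clear.
Spin Basics: ends 6pm at or before Stretch 60 starts 8pm → clear.
Kettlebell 30: starts 8pm before Stretch 60 ends 8:30pm, and ends 9pm after Stretch 60 starts 8pm → overlap.
Stretch 60 overlaps Kettlebell 30.

No — it overlaps Kettlebell 30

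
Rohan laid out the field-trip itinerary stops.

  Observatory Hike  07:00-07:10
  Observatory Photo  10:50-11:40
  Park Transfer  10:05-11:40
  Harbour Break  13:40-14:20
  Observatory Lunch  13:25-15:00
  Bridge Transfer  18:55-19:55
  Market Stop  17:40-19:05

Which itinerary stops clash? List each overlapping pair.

Bridge Transfer & Market Stop, Harbour Break & Observatory Lunch, Observatory Photo & Park Transfer

Sorted by start: Observatory Hike, Park Transfer, Observatory Photo, Observatory Lunch, Harbour Break, Market Stop, Bridge Transfer.
Park Transfer starts after Observatory Hike ends; Observatory Hike is clear from here.
Observatory Photo starts before Park Transfer ends → Park Transfer and Observatory Photo overlap.
Observatory Lunch starts after Park Transfer ends; Park Transfer is clear from here.
Observatory Lunch starts after Observatory Photo ends; Observatory Photo is clear from here.
Harbour Break starts before Observatory Lunch ends → Observatory Lunch and Harbour Break overlap.
Market Stop starts after Observatory Lunch ends; Observatory Lunch is clear from here.
Market Stop starts after Harbour Break ends; Harbour Break is clear from here.
Bridge Transfer starts before Market Stop ends → Market Stop and Bridge Transfer overlap.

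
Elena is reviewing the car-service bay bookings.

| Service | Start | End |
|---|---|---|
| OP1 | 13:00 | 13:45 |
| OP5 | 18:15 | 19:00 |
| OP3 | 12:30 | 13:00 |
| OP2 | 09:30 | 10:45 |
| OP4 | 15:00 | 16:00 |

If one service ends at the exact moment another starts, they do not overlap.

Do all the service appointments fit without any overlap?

Two intervals overlap when each starts before the other ends.
Sorted by start: OP2, OP3, OP1, OP4, OP5.
OP3 starts after OP2 ends, so OP2 has no further overlaps.
OP1 starts exactly when OP3 ends (back-to-back, no overlap), so OP3 has no further overlaps.
OP4 starts after OP1 ends, so OP1 has no further overlaps.
OP5 starts after OP4 ends.
Every pair is clear; the schedule has no overlaps.

Yes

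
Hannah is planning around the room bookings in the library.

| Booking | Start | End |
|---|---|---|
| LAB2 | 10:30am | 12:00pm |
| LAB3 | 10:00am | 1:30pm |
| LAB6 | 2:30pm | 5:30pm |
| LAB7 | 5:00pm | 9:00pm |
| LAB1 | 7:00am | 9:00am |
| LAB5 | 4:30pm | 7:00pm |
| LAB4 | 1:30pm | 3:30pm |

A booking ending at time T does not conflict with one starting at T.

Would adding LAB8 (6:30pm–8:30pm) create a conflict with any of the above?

LAB1: ends 9:00am at or before LAB8 starts 6:30pm → clear.
LAB3: ends 1:30pm at or before LAB8 starts 6:30pm → clear.
LAB2: ends 12:00pm at or before LAB8 starts 6:30pm → clear.
LAB4: ends 3:30pm at or before LAB8 starts 6:30pm → clear.
LAB6: ends 5:30pm at or before LAB8 starts 6:30pm → clear.
LAB5: starts 4:30pm before LAB8 ends 8:30pm, and ends 7:00pm after LAB8 starts 6:30pm → overlap.
LAB7: starts 5:00pm before LAB8 ends 8:30pm, and ends 9:00pm after LAB8 starts 6:30pm → overlap.
LAB8 overlaps LAB5, LAB7.

Yes — it overlaps LAB5, LAB7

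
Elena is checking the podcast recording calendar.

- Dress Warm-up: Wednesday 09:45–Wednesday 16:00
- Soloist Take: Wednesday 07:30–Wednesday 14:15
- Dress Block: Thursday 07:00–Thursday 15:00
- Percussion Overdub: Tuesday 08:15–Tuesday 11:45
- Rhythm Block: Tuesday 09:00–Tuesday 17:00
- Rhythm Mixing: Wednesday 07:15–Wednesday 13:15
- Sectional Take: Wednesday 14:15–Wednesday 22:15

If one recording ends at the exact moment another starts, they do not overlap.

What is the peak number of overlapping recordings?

Sweep the timeline, counting +1 at each start and −1 at each end (ends before starts at a tie):
Tuesday 08:15 start Percussion Overdub → 1
Tuesday 09:00 start Rhythm Block → 2
Tuesday 11:45 end Percussion Overdub → 1
Tuesday 17:00 end Rhythm Block → 0
Wednesday 07:15 start Rhythm Mixing → 1
Wednesday 07:30 start Soloist Take → 2
Wednesday 09:45 start Dress Warm-up → 3
Wednesday 13:15 end Rhythm Mixing → 2
Wednesday 14:15 end Soloist Take → 1
Wednesday 14:15 start Sectional Take → 2
Wednesday 16:00 end Dress Warm-up → 1
Wednesday 22:15 end Sectional Take → 0
Thursday 07:00 start Dress Block → 1
Thursday 15:00 end Dress Block → 0
Peak is 3, at Wednesday 09:45 (Dress Warm-up, Rhythm Mixing, Soloist Take).

3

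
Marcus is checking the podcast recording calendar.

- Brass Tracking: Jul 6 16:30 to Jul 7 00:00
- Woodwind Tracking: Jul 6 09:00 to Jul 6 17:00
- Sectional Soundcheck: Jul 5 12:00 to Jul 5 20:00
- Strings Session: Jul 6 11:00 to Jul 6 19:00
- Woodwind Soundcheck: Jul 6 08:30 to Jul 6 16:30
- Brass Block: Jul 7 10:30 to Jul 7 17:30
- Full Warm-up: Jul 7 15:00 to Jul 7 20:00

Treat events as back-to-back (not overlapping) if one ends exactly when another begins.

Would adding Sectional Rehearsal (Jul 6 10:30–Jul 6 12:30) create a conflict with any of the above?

Sectional Soundcheck: ends Jul 5 20:00 at or before Sectional Rehearsal starts Jul 6 10:30 → clear.
Woodwind Soundcheck: starts Jul 6 08:30 before Sectional Rehearsal ends Jul 6 12:30, and ends Jul 6 16:30 after Sectional Rehearsal starts Jul 6 10:30 → overlap.
Woodwind Tracking: starts Jul 6 09:00 before Sectional Rehearsal ends Jul 6 12:30, and ends Jul 6 17:00 after Sectional Rehearsal starts Jul 6 10:30 → overlap.
Strings Session: starts Jul 6 11:00 before Sectional Rehearsal ends Jul 6 12:30, and ends Jul 6 19:00 after Sectional Rehearsal starts Jul 6 10:30 → overlap.
Brass Tracking: starts Jul 6 16:30 at or after Sectional Rehearsal ends Jul 6 12:30 → clear.
Brass Block: starts Jul 7 10:30 at or after Sectional Rehearsal ends Jul 6 12:30 → clear.
Full Warm-up: starts Jul 7 15:00 at or after Sectional Rehearsal ends Jul 6 12:30 → clear.
Sectional Rehearsal overlaps Woodwind Tracking, Strings Session, Woodwind Soundcheck.

Yes — it overlaps Strings Session, Woodwind Soundcheck, Woodwind Tracking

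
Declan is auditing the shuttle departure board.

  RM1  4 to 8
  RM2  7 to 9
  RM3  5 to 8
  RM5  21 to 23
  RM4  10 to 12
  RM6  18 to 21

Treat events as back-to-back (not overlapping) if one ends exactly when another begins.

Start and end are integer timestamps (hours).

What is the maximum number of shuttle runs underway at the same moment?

3

Walk through starts and ends in time order (an end at T is processed before a start at T):
4 start RM1 → 1
5 start RM3 → 2
7 start RM2 → 3
8 end RM1 → 2
8 end RM3 → 1
9 end RM2 → 0
10 start RM4 → 1
12 end RM4 → 0
18 start RM6 → 1
21 end RM6 → 0
21 start RM5 → 1
23 end RM5 → 0
Peak is 3, at 7 (RM1, RM2, RM3).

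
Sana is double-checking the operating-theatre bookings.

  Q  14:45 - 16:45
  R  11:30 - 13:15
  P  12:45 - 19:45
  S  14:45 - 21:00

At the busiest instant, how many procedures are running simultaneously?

Sweep the timeline, counting +1 at each start and −1 at each end (ends before starts at a tie):
11:30 start R → 1
12:45 start P → 2
13:15 end R → 1
14:45 start Q → 2
14:45 start S → 3
16:45 end Q → 2
19:45 end P → 1
21:00 end S → 0
Peak is 3, at 14:45 (P, Q, S).

3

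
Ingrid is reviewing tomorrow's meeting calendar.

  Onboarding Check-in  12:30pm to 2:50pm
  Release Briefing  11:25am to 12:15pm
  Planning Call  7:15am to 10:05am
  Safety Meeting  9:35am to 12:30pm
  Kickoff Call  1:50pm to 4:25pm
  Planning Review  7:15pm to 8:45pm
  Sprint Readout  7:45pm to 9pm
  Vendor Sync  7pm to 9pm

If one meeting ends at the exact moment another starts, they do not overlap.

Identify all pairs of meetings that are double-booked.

Check each pair: they overlap iff neither finishes before the other starts.
Sorted by start: Planning Call, Safety Meeting, Release Briefing, Onboarding Check-in, Kickoff Call, Vendor Sync, Planning Review, Sprint Readout.
Safety Meeting starts before Planning Call ends → Planning Call and Safety Meeting overlap.
Release Briefing starts after Planning Call ends, so Planning Call has no further overlaps.
Release Briefing starts before Safety Meeting ends → Safety Meeting and Release Briefing overlap.
Onboarding Check-in starts exactly when Safety Meeting ends (back-to-back, no overlap), so Safety Meeting has no further overlaps.
Onboarding Check-in starts after Release Briefing ends, so Release Briefing has no further overlaps.
Kickoff Call starts before Onboarding Check-in ends → Onboarding Check-in and Kickoff Call overlap.
Vendor Sync starts after Onboarding Check-in ends, so Onboarding Check-in has no further overlaps.
Vendor Sync starts after Kickoff Call ends, so Kickoff Call has no further overlaps.
Planning Review starts before Vendor Sync ends → Vendor Sync and Planning Review overlap.
Sprint Readout starts before Vendor Sync ends → Vendor Sync and Sprint Readout overlap.
Sprint Readout starts before Planning Review ends → Planning Review and Sprint Readout overlap.

Kickoff Call & Onboarding Check-in, Planning Call & Safety Meeting, Planning Review & Sprint Readout, Planning Review & Vendor Sync, Release Briefing & Safety Meeting, Sprint Readout & Vendor Sync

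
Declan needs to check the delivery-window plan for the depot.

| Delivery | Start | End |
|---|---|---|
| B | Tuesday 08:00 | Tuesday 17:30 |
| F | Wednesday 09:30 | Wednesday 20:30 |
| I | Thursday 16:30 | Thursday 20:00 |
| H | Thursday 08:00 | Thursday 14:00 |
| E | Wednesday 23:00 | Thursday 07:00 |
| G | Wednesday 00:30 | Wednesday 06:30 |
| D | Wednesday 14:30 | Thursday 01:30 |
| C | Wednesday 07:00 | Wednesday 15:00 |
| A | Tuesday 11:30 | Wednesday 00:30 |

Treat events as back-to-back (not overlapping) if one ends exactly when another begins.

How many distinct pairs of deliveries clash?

Two intervals overlap when each starts before the other ends.
Sorted by start: B, A, G, C, F, D, E, H, I.
A starts before B ends → B and A overlap.
G starts after B ends — done with B.
G starts exactly when A ends (back-to-back, no overlap) — done with A.
C starts after G ends — done with G.
F starts before C ends → C and F overlap.
D starts before C ends → C and D overlap.
E starts after C ends — done with C.
D starts before F ends → F and D overlap.
E starts after F ends — done with F.
E starts before D ends → D and E overlap.
H starts after D ends — done with D.
H starts after E ends — done with E.
I starts after H ends.
Overlapping pairs: A & B, C & D, C & F, D & E, D & F — 5 in total.

5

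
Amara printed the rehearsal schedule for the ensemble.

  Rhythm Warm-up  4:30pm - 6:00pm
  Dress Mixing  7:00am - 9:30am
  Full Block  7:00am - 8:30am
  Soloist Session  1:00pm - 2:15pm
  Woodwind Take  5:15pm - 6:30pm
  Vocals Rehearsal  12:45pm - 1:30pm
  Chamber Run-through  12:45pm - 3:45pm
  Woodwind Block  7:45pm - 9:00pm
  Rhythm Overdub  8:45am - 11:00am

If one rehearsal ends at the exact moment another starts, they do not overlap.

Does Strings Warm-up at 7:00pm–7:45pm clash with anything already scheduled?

No — it doesn't clash with anything

Full Block: ends 8:30am at or before Strings Warm-up starts 7:00pm → clear.
Dress Mixing: ends 9:30am at or before Strings Warm-up starts 7:00pm → clear.
Rhythm Overdub: ends 11:00am at or before Strings Warm-up starts 7:00pm → clear.
Vocals Rehearsal: ends 1:30pm at or before Strings Warm-up starts 7:00pm → clear.
Chamber Run-through: ends 3:45pm at or before Strings Warm-up starts 7:00pm → clear.
Soloist Session: ends 2:15pm at or before Strings Warm-up starts 7:00pm → clear.
Rhythm Warm-up: ends 6:00pm at or before Strings Warm-up starts 7:00pm → clear.
Woodwind Take: ends 6:30pm at or before Strings Warm-up starts 7:00pm → clear.
Woodwind Block: starts 7:45pm at or after Strings Warm-up ends 7:45pm → clear.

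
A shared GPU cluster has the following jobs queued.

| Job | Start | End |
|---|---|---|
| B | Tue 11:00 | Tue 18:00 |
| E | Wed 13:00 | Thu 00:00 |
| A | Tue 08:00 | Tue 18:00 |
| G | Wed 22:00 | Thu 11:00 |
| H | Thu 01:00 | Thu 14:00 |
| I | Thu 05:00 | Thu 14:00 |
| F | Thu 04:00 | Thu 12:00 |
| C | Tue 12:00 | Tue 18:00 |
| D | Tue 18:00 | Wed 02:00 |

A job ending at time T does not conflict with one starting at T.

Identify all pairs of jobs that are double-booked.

Check each pair: they overlap iff neither finishes before the other starts.
Sorted by start: A, B, C, D, E, G, H, F, I.
B starts before A ends → A and B overlap.
C starts before A ends → A and C overlap.
D starts exactly when A ends (back-to-back, no overlap), so A has no further overlaps.
C starts before B ends → B and C overlap.
D starts exactly when B ends (back-to-back, no overlap), so B has no further overlaps.
D starts exactly when C ends (back-to-back, no overlap), so C has no further overlaps.
E starts after D ends, so D has no further overlaps.
G starts before E ends → E and G overlap.
H starts after E ends, so E has no further overlaps.
H starts before G ends → G and H overlap.
F starts before G ends → G and F overlap.
I starts before G ends → G and I overlap.
F starts before H ends → H and F overlap.
I starts before H ends → H and I overlap.
I starts before F ends → F and I overlap.

A & B, A & C, B & C, E & G, F & G, F & H, F & I, G & H, G & I, H & I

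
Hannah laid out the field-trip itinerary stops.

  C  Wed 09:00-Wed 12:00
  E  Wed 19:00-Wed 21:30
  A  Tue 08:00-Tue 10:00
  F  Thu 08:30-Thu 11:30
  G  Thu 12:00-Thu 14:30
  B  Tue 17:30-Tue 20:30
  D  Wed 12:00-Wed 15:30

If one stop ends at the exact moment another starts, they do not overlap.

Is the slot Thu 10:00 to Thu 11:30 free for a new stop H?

A: ends Tue 10:00 at or before H starts Thu 10:00 → clear.
B: ends Tue 20:30 at or before H starts Thu 10:00 → clear.
C: ends Wed 12:00 at or before H starts Thu 10:00 → clear.
D: ends Wed 15:30 at or before H starts Thu 10:00 → clear.
E: ends Wed 21:30 at or before H starts Thu 10:00 → clear.
F: starts Thu 08:30 before H ends Thu 11:30, and ends Thu 11:30 after H starts Thu 10:00 → overlap.
G: starts Thu 12:00 at or after H ends Thu 11:30 → clear.
H overlaps F.

No — it overlaps F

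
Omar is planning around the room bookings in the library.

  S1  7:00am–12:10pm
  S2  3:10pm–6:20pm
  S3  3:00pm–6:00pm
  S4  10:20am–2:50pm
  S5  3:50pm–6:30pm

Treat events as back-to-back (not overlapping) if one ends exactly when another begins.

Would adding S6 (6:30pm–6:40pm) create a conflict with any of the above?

S1: ends 12:10pm at or before S6 starts 6:30pm → clear.
S4: ends 2:50pm at or before S6 starts 6:30pm → clear.
S3: ends 6:00pm at or before S6 starts 6:30pm → clear.
S2: ends 6:20pm at or before S6 starts 6:30pm → clear.
S5: ends 6:30pm at or before S6 starts 6:30pm → clear.

No — it doesn't clash with anything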